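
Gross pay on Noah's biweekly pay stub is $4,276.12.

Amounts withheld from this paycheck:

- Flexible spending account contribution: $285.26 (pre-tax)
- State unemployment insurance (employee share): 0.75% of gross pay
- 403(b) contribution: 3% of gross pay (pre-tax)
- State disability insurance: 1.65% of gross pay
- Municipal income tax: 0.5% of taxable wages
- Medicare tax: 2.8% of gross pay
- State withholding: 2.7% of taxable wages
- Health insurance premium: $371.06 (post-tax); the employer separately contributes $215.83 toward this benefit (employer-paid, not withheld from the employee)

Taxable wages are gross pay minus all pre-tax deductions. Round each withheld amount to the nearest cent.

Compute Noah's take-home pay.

$3,145.56

Flexible spending account contribution: $285.26
403(b) contribution: $4,276.12 × 0.03 = $128.28
Pre-tax total = $285.26 + $128.28 = $413.54
Taxable wages = $4,276.12 − $413.54 = $3,862.58
State withholding: $3,862.58 × 0.027 = $104.29
Municipal income tax: $3,862.58 × 0.005 = $19.31
Medicare tax: $4,276.12 × 0.028 = $119.73
State unemployment insurance (employee share): $4,276.12 × 0.0075 = $32.07
State disability insurance: $4,276.12 × 0.0165 = $70.56
Health insurance premium: $371.06
(Employer's $215.83 toward health insurance premium is not withheld from the employee.)
Total deductions = $285.26 + $128.28 + $104.29 + $19.31 + $119.73 + $32.07 + $70.56 + $371.06 = $1,130.56
Net pay = $4,276.12 − $1,130.56 = $3,145.56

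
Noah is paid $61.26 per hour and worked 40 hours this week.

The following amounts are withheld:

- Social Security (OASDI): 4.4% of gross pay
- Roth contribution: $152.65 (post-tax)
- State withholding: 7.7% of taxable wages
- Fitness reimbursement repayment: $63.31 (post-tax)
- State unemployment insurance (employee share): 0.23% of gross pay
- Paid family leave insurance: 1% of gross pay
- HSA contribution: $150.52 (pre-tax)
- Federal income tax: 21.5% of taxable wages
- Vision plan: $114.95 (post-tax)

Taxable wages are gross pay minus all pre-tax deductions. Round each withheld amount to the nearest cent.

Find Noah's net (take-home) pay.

Gross pay: 40 × $61.26 = $2450.40
HSA contribution: $150.52
Taxable wages = $2450.40 − $150.52 = $2299.88
State withholding: $2299.88 × 0.077 = $177.09
Federal income tax: $2299.88 × 0.215 = $494.47
Paid family leave insurance: $2450.40 × 0.01 = $24.50
Social Security (OASDI): $2450.40 × 0.044 = $107.82
State unemployment insurance (employee share): $2450.40 × 0.0023 = $5.64
Roth contribution: $152.65
Vision plan: $114.95
Fitness reimbursement repayment: $63.31
Total deductions = $150.52 + $177.09 + $494.47 + $24.50 + $107.82 + $5.64 + $152.65 + $114.95 + $63.31 = $1290.95
Net pay = $2450.40 − $1290.95 = $1159.45

$1159.45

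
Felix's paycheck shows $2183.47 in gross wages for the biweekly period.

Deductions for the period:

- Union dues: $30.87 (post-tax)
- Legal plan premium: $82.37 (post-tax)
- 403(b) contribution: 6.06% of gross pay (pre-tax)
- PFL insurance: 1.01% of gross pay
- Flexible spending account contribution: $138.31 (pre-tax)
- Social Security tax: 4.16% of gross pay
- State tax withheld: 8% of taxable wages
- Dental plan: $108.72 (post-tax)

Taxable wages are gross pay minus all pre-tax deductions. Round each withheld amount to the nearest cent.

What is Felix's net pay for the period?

$1424.97

Flexible spending account contribution: $138.31
403(b) contribution: $2183.47 × 0.0606 = $132.32
Pre-tax total = $138.31 + $132.32 = $270.63
Taxable wages = $2183.47 − $270.63 = $1912.84
State tax withheld: $1912.84 × 0.08 = $153.03
PFL insurance: $2183.47 × 0.0101 = $22.05
Social Security tax: $2183.47 × 0.0416 = $90.83
Legal plan premium: $82.37
Dental plan: $108.72
Union dues: $30.87
Total deductions = $138.31 + $132.32 + $153.03 + $22.05 + $90.83 + $82.37 + $108.72 + $30.87 = $758.50
Net pay = $2183.47 − $758.50 = $1424.97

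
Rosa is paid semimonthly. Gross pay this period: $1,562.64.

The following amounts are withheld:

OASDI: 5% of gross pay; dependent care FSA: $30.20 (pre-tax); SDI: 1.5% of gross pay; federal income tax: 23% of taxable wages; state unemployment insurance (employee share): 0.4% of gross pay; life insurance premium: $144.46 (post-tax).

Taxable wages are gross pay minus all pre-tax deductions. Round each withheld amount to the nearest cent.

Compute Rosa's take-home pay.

Dependent care FSA: $30.20
Taxable wages = $1,562.64 − $30.20 = $1,532.44
Federal income tax: $1,532.44 × 0.23 = $352.46
SDI: $1,562.64 × 0.015 = $23.44
State unemployment insurance (employee share): $1,562.64 × 0.004 = $6.25
OASDI: $1,562.64 × 0.05 = $78.13
Life insurance premium: $144.46
Total deductions = $30.20 + $352.46 + $23.44 + $6.25 + $78.13 + $144.46 = $634.94
Net pay = $1,562.64 − $634.94 = $927.70

$927.70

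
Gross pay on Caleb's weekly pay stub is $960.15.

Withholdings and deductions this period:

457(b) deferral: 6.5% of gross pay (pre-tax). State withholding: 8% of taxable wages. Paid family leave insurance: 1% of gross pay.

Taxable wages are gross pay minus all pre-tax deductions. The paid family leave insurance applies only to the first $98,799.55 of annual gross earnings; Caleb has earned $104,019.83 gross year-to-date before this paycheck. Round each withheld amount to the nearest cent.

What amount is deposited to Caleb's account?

457(b) deferral: $960.15 × 0.065 = $62.41
Taxable wages = $960.15 − $62.41 = $897.74
State withholding: $897.74 × 0.08 = $71.82
Paid family leave insurance: annual cap $98,799.55 already reached (YTD $104,019.83), so $0.00
Total deductions = $62.41 + $71.82 + $0.00 = $134.23
Net pay = $960.15 − $134.23 = $825.92

$825.92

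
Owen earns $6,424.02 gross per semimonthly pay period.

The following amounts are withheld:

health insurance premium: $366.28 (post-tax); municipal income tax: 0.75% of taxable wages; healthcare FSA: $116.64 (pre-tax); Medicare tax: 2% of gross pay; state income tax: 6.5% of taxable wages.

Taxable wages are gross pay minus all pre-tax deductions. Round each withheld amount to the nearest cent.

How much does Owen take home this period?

$5,355.33

Healthcare FSA: $116.64
Taxable wages = $6,424.02 − $116.64 = $6,307.38
Municipal income tax: $6,307.38 × 0.0075 = $47.31
State income tax: $6,307.38 × 0.065 = $409.98
Medicare tax: $6,424.02 × 0.02 = $128.48
Health insurance premium: $366.28
Total deductions = $116.64 + $47.31 + $409.98 + $128.48 + $366.28 = $1,068.69
Net pay = $6,424.02 − $1,068.69 = $5,355.33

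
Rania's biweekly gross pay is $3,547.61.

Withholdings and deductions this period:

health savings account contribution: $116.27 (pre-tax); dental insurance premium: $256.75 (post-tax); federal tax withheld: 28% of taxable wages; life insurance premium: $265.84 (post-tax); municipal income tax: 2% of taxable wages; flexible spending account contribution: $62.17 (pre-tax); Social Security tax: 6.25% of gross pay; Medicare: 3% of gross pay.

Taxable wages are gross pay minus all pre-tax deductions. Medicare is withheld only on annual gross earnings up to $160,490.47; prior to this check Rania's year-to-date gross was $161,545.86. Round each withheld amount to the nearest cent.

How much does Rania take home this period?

Flexible spending account contribution: $62.17
Health savings account contribution: $116.27
Pre-tax total = $62.17 + $116.27 = $178.44
Taxable wages = $3,547.61 − $178.44 = $3,369.17
Municipal income tax: $3,369.17 × 0.02 = $67.38
Federal tax withheld: $3,369.17 × 0.28 = $943.37
Social Security tax: $3,547.61 × 0.0625 = $221.73
Medicare: annual cap $160,490.47 already reached (YTD $161,545.86), so $0.00
Dental insurance premium: $256.75
Life insurance premium: $265.84
Total deductions = $62.17 + $116.27 + $67.38 + $943.37 + $221.73 + $0.00 + $256.75 + $265.84 = $1,933.51
Net pay = $3,547.61 − $1,933.51 = $1,614.10

$1,614.10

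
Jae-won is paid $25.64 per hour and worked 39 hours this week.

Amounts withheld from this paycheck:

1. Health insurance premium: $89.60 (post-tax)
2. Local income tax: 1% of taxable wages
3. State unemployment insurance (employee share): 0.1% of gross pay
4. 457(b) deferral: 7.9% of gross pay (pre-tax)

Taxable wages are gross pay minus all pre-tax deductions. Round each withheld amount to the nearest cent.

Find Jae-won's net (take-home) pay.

Gross pay: 39 × $25.64 = $999.96
457(b) deferral: $999.96 × 0.079 = $79.00
Taxable wages = $999.96 − $79.00 = $920.96
Local income tax: $920.96 × 0.01 = $9.21
State unemployment insurance (employee share): $999.96 × 0.001 = $1.00
Health insurance premium: $89.60
Total deductions = $79.00 + $9.21 + $1.00 + $89.60 = $178.81
Net pay = $999.96 − $178.81 = $821.15

$821.15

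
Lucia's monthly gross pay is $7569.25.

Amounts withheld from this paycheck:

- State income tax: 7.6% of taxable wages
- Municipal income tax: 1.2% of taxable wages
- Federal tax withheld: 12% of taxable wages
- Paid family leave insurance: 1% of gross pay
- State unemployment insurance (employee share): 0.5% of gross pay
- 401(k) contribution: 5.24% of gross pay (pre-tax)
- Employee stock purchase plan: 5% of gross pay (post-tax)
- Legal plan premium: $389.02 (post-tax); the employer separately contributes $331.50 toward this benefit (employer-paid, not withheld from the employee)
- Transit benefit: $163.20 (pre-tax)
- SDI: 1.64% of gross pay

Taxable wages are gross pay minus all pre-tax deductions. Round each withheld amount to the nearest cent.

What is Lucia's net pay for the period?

$4546.30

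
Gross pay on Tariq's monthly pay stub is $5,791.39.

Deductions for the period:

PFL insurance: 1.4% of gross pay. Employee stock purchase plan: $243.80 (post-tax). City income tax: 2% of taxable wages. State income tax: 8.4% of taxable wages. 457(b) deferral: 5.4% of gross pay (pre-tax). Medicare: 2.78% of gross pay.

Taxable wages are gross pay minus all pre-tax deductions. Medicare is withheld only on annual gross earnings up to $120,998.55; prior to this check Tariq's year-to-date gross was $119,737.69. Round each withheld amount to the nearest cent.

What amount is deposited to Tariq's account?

$4,548.94

457(b) deferral: $5,791.39 × 0.054 = $312.74
Taxable wages = $5,791.39 − $312.74 = $5,478.65
City income tax: $5,478.65 × 0.02 = $109.57
State income tax: $5,478.65 × 0.084 = $460.21
PFL insurance: $5,791.39 × 0.014 = $81.08
Medicare: only $120,998.55 − $119,737.69 = $1,260.86 of this check is subject → $1,260.86 × 0.0278 = $35.05
Employee stock purchase plan: $243.80
Total deductions = $312.74 + $109.57 + $460.21 + $81.08 + $35.05 + $243.80 = $1,242.45
Net pay = $5,791.39 − $1,242.45 = $4,548.94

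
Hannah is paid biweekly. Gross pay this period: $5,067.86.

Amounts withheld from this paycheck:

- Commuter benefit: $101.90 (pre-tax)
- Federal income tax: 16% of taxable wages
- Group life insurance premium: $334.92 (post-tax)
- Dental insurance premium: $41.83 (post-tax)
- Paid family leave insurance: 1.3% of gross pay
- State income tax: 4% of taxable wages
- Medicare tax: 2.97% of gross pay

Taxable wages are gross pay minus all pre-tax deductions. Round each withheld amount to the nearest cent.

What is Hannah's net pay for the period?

Commuter benefit: $101.90
Taxable wages = $5,067.86 − $101.90 = $4,965.96
State income tax: $4,965.96 × 0.04 = $198.64
Federal income tax: $4,965.96 × 0.16 = $794.55
Medicare tax: $5,067.86 × 0.0297 = $150.52
Paid family leave insurance: $5,067.86 × 0.013 = $65.88
Dental insurance premium: $41.83
Group life insurance premium: $334.92
Total deductions = $101.90 + $198.64 + $794.55 + $150.52 + $65.88 + $41.83 + $334.92 = $1,688.24
Net pay = $5,067.86 − $1,688.24 = $3,379.62

$3,379.62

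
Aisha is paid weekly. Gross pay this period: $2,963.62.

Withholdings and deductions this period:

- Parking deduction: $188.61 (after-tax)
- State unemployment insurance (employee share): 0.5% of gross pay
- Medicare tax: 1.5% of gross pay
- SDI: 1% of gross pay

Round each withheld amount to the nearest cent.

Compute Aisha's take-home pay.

Medicare tax: $2,963.62 × 0.015 = $44.45
State unemployment insurance (employee share): $2,963.62 × 0.005 = $14.82
SDI: $2,963.62 × 0.01 = $29.64
Parking deduction: $188.61
Total deductions = $44.45 + $14.82 + $29.64 + $188.61 = $277.52
Net pay = $2,963.62 − $277.52 = $2,686.10

$2,686.10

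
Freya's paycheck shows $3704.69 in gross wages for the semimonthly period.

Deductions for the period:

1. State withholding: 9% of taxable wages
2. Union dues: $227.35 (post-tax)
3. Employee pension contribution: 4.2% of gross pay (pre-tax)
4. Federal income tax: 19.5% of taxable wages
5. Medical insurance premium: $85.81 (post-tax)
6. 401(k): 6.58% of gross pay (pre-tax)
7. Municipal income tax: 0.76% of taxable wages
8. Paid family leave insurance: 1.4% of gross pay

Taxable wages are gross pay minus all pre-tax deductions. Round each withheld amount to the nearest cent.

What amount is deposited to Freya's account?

$1973.15

401(k): $3704.69 × 0.0658 = $243.77
Employee pension contribution: $3704.69 × 0.042 = $155.60
Pre-tax total = $243.77 + $155.60 = $399.37
Taxable wages = $3704.69 − $399.37 = $3305.32
Municipal income tax: $3305.32 × 0.0076 = $25.12
Federal income tax: $3305.32 × 0.195 = $644.54
State withholding: $3305.32 × 0.09 = $297.48
Paid family leave insurance: $3704.69 × 0.014 = $51.87
Medical insurance premium: $85.81
Union dues: $227.35
Total deductions = $243.77 + $155.60 + $25.12 + $644.54 + $297.48 + $51.87 + $85.81 + $227.35 = $1731.54
Net pay = $3704.69 − $1731.54 = $1973.15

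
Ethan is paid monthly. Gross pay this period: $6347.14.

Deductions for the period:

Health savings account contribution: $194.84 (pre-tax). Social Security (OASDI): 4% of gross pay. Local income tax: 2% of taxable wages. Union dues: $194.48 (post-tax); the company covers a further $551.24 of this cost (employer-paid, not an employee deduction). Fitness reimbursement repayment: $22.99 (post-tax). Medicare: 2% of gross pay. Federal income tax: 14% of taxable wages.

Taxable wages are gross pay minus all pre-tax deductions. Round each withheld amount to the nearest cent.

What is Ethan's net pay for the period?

Health savings account contribution: $194.84
Taxable wages = $6347.14 − $194.84 = $6152.30
Local income tax: $6152.30 × 0.02 = $123.05
Federal income tax: $6152.30 × 0.14 = $861.32
Medicare: $6347.14 × 0.02 = $126.94
Social Security (OASDI): $6347.14 × 0.04 = $253.89
Union dues: $194.48
Fitness reimbursement repayment: $22.99
(Employer's $551.24 toward union dues is not withheld from the employee.)
Total deductions = $194.84 + $123.05 + $861.32 + $126.94 + $253.89 + $194.48 + $22.99 = $1777.51
Net pay = $6347.14 − $1777.51 = $4569.63

$4569.63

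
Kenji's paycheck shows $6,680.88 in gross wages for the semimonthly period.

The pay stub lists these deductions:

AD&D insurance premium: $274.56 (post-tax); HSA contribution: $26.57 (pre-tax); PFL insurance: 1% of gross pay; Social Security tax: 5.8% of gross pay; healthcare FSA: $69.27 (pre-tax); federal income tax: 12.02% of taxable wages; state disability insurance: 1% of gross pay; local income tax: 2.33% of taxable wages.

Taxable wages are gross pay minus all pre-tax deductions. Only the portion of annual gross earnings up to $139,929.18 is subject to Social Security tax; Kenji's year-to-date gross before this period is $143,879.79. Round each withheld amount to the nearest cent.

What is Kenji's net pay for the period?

Healthcare FSA: $69.27
HSA contribution: $26.57
Pre-tax total = $69.27 + $26.57 = $95.84
Taxable wages = $6,680.88 − $95.84 = $6,585.04
Federal income tax: $6,585.04 × 0.1202 = $791.52
Local income tax: $6,585.04 × 0.0233 = $153.43
Social Security tax: annual cap $139,929.18 already reached (YTD $143,879.79), so $0.00
PFL insurance: $6,680.88 × 0.01 = $66.81
State disability insurance: $6,680.88 × 0.01 = $66.81
AD&D insurance premium: $274.56
Total deductions = $69.27 + $26.57 + $791.52 + $153.43 + $0.00 + $66.81 + $66.81 + $274.56 = $1,448.97
Net pay = $6,680.88 − $1,448.97 = $5,231.91

$5,231.91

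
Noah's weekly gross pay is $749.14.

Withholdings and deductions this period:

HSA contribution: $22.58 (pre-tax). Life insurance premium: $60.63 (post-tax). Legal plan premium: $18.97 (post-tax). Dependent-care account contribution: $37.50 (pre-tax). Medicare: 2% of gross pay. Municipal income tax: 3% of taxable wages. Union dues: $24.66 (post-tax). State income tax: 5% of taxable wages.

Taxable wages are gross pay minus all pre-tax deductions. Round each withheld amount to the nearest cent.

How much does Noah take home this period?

HSA contribution: $22.58
Dependent-care account contribution: $37.50
Pre-tax total = $22.58 + $37.50 = $60.08
Taxable wages = $749.14 − $60.08 = $689.06
State income tax: $689.06 × 0.05 = $34.45
Municipal income tax: $689.06 × 0.03 = $20.67
Medicare: $749.14 × 0.02 = $14.98
Union dues: $24.66
Legal plan premium: $18.97
Life insurance premium: $60.63
Total deductions = $22.58 + $37.50 + $34.45 + $20.67 + $14.98 + $24.66 + $18.97 + $60.63 = $234.44
Net pay = $749.14 − $234.44 = $514.70

$514.70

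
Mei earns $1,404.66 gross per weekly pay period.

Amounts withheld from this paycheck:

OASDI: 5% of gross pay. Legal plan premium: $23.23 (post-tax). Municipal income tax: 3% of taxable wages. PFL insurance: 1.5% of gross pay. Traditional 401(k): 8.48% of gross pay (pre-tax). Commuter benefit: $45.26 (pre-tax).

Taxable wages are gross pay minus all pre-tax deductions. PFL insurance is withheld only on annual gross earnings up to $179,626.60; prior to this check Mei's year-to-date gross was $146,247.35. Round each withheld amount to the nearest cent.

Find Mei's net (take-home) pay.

Traditional 401(k): $1,404.66 × 0.0848 = $119.12
Commuter benefit: $45.26
Pre-tax total = $119.12 + $45.26 = $164.38
Taxable wages = $1,404.66 − $164.38 = $1,240.28
Municipal income tax: $1,240.28 × 0.03 = $37.21
PFL insurance: cap not yet reached, full $1,404.66 is subject → $1,404.66 × 0.015 = $21.07
OASDI: $1,404.66 × 0.05 = $70.23
Legal plan premium: $23.23
Total deductions = $119.12 + $45.26 + $37.21 + $21.07 + $70.23 + $23.23 = $316.12
Net pay = $1,404.66 − $316.12 = $1,088.54

$1,088.54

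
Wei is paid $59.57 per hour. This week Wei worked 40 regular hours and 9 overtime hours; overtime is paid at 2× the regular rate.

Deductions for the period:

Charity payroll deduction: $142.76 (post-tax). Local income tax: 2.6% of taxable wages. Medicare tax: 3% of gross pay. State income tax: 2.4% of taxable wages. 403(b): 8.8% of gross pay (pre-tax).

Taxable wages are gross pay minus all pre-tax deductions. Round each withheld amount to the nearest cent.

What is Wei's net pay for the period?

Regular pay: 40 × $59.57 = $2,382.80
Overtime pay: 9 × $59.57 × 2 = $1,072.26
Gross pay = $2,382.80 + $1,072.26 = $3,455.06
403(b): $3,455.06 × 0.088 = $304.05
Taxable wages = $3,455.06 − $304.05 = $3,151.01
Local income tax: $3,151.01 × 0.026 = $81.93
State income tax: $3,151.01 × 0.024 = $75.62
Medicare tax: $3,455.06 × 0.03 = $103.65
Charity payroll deduction: $142.76
Total deductions = $304.05 + $81.93 + $75.62 + $103.65 + $142.76 = $708.01
Net pay = $3,455.06 − $708.01 = $2,747.05

$2,747.05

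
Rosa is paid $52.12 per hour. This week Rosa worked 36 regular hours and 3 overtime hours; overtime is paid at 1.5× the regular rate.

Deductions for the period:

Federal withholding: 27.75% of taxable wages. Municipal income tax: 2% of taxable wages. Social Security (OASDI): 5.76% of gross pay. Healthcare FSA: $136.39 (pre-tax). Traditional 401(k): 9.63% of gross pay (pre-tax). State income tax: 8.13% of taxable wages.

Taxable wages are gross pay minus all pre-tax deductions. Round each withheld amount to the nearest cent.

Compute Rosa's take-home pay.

$978.67

Regular pay: 36 × $52.12 = $1,876.32
Overtime pay: 3 × $52.12 × 1.5 = $234.54
Gross pay = $1,876.32 + $234.54 = $2,110.86
Traditional 401(k): $2,110.86 × 0.0963 = $203.28
Healthcare FSA: $136.39
Pre-tax total = $203.28 + $136.39 = $339.67
Taxable wages = $2,110.86 − $339.67 = $1,771.19
Federal withholding: $1,771.19 × 0.2775 = $491.51
Municipal income tax: $1,771.19 × 0.02 = $35.42
State income tax: $1,771.19 × 0.0813 = $144.00
Social Security (OASDI): $2,110.86 × 0.0576 = $121.59
Total deductions = $203.28 + $136.39 + $491.51 + $35.42 + $144.00 + $121.59 = $1,132.19
Net pay = $2,110.86 − $1,132.19 = $978.67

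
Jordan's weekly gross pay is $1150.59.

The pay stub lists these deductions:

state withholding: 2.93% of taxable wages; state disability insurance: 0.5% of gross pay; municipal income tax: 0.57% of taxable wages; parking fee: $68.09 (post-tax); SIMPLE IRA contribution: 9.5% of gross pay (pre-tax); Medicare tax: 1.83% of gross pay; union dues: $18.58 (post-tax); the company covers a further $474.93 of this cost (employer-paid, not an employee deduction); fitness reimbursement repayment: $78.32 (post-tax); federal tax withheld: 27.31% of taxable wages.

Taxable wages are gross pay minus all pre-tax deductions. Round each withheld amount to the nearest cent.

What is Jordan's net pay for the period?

$528.66

SIMPLE IRA contribution: $1150.59 × 0.095 = $109.31
Taxable wages = $1150.59 − $109.31 = $1041.28
Federal tax withheld: $1041.28 × 0.2731 = $284.37
Municipal income tax: $1041.28 × 0.0057 = $5.94
State withholding: $1041.28 × 0.0293 = $30.51
Medicare tax: $1150.59 × 0.0183 = $21.06
State disability insurance: $1150.59 × 0.005 = $5.75
Parking fee: $68.09
Fitness reimbursement repayment: $78.32
Union dues: $18.58
(Employer's $474.93 toward union dues is not withheld from the employee.)
Total deductions = $109.31 + $284.37 + $5.94 + $30.51 + $21.06 + $5.75 + $68.09 + $78.32 + $18.58 = $621.93
Net pay = $1150.59 − $621.93 = $528.66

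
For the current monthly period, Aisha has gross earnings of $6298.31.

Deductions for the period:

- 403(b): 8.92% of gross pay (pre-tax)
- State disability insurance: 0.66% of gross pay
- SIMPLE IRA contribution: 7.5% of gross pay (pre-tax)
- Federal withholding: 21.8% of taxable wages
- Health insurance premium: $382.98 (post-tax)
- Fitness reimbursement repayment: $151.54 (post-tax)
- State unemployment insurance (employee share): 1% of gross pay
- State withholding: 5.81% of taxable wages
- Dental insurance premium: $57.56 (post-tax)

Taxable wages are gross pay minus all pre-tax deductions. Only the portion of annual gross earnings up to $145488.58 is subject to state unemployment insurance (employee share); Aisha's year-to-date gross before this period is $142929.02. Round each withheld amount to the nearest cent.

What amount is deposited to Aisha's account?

403(b): $6298.31 × 0.0892 = $561.81
SIMPLE IRA contribution: $6298.31 × 0.075 = $472.37
Pre-tax total = $561.81 + $472.37 = $1034.18
Taxable wages = $6298.31 − $1034.18 = $5264.13
State withholding: $5264.13 × 0.0581 = $305.85
Federal withholding: $5264.13 × 0.218 = $1147.58
State unemployment insurance (employee share): only $145488.58 − $142929.02 = $2559.56 of this check is subject → $2559.56 × 0.01 = $25.60
State disability insurance: $6298.31 × 0.0066 = $41.57
Dental insurance premium: $57.56
Fitness reimbursement repayment: $151.54
Health insurance premium: $382.98
Total deductions = $561.81 + $472.37 + $305.85 + $1147.58 + $25.60 + $41.57 + $57.56 + $151.54 + $382.98 = $3146.86
Net pay = $6298.31 − $3146.86 = $3151.45

$3151.45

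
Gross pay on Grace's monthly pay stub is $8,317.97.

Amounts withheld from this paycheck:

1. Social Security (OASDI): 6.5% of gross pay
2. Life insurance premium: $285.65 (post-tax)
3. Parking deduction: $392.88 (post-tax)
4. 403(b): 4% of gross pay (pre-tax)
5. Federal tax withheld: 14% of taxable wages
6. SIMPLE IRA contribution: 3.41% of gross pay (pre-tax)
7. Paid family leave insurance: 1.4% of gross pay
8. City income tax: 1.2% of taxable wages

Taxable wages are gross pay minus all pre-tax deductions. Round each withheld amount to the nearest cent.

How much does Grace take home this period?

SIMPLE IRA contribution: $8,317.97 × 0.0341 = $283.64
403(b): $8,317.97 × 0.04 = $332.72
Pre-tax total = $283.64 + $332.72 = $616.36
Taxable wages = $8,317.97 − $616.36 = $7,701.61
City income tax: $7,701.61 × 0.012 = $92.42
Federal tax withheld: $7,701.61 × 0.14 = $1,078.23
Paid family leave insurance: $8,317.97 × 0.014 = $116.45
Social Security (OASDI): $8,317.97 × 0.065 = $540.67
Life insurance premium: $285.65
Parking deduction: $392.88
Total deductions = $283.64 + $332.72 + $92.42 + $1,078.23 + $116.45 + $540.67 + $285.65 + $392.88 = $3,122.66
Net pay = $8,317.97 − $3,122.66 = $5,195.31

$5,195.31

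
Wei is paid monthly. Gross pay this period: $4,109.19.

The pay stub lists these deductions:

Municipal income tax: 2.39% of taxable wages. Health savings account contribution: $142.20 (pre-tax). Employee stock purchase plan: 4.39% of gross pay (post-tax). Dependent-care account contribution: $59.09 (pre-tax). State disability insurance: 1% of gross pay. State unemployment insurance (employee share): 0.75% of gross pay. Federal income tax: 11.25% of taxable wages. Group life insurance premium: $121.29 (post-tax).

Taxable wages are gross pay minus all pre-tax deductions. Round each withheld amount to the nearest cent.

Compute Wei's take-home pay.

$3,001.27

Health savings account contribution: $142.20
Dependent-care account contribution: $59.09
Pre-tax total = $142.20 + $59.09 = $201.29
Taxable wages = $4,109.19 − $201.29 = $3,907.90
Federal income tax: $3,907.90 × 0.1125 = $439.64
Municipal income tax: $3,907.90 × 0.0239 = $93.40
State unemployment insurance (employee share): $4,109.19 × 0.0075 = $30.82
State disability insurance: $4,109.19 × 0.01 = $41.09
Group life insurance premium: $121.29
Employee stock purchase plan: $4,109.19 × 0.0439 = $180.39
Total deductions = $142.20 + $59.09 + $439.64 + $93.40 + $30.82 + $41.09 + $121.29 + $180.39 = $1,107.92
Net pay = $4,109.19 − $1,107.92 = $3,001.27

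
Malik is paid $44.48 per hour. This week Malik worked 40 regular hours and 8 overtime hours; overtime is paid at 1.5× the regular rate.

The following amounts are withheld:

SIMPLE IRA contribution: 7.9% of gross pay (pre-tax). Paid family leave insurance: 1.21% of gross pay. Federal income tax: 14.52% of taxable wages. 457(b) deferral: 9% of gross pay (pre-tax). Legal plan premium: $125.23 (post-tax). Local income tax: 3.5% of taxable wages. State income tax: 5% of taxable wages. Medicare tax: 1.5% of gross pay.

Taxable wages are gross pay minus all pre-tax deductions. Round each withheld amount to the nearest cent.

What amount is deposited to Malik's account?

$1291.71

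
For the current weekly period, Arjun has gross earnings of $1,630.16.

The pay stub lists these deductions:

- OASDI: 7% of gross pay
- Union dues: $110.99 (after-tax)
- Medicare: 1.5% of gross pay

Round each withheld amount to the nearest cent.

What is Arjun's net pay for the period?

$1,380.61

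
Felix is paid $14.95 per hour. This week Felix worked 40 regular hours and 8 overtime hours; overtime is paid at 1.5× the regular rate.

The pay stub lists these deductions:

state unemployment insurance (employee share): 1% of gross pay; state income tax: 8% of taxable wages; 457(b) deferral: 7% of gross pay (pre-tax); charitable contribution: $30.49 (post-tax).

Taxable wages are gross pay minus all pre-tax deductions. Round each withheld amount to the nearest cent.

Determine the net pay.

$626.88

Regular pay: 40 × $14.95 = $598.00
Overtime pay: 8 × $14.95 × 1.5 = $179.40
Gross pay = $598.00 + $179.40 = $777.40
457(b) deferral: $777.40 × 0.07 = $54.42
Taxable wages = $777.40 − $54.42 = $722.98
State income tax: $722.98 × 0.08 = $57.84
State unemployment insurance (employee share): $777.40 × 0.01 = $7.77
Charitable contribution: $30.49
Total deductions = $54.42 + $57.84 + $7.77 + $30.49 = $150.52
Net pay = $777.40 − $150.52 = $626.88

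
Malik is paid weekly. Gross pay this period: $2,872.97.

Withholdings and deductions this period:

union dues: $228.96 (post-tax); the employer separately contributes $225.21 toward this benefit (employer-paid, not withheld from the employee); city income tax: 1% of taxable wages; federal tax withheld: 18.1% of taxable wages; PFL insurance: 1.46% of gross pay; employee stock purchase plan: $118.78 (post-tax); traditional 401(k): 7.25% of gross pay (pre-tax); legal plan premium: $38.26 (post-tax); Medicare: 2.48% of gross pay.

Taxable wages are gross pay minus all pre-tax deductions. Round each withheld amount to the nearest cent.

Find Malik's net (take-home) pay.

$1,656.52

Traditional 401(k): $2,872.97 × 0.0725 = $208.29
Taxable wages = $2,872.97 − $208.29 = $2,664.68
City income tax: $2,664.68 × 0.01 = $26.65
Federal tax withheld: $2,664.68 × 0.181 = $482.31
PFL insurance: $2,872.97 × 0.0146 = $41.95
Medicare: $2,872.97 × 0.0248 = $71.25
Employee stock purchase plan: $118.78
Legal plan premium: $38.26
Union dues: $228.96
(Employer's $225.21 toward union dues is not withheld from the employee.)
Total deductions = $208.29 + $26.65 + $482.31 + $41.95 + $71.25 + $118.78 + $38.26 + $228.96 = $1,216.45
Net pay = $2,872.97 − $1,216.45 = $1,656.52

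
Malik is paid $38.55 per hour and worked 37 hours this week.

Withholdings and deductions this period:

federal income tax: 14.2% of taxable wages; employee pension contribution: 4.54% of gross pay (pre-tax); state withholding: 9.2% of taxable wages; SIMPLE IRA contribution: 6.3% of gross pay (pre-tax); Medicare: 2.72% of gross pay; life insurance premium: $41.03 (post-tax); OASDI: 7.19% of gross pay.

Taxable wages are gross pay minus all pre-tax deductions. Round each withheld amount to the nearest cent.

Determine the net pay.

Gross pay: 37 × $38.55 = $1,426.35
Employee pension contribution: $1,426.35 × 0.0454 = $64.76
SIMPLE IRA contribution: $1,426.35 × 0.063 = $89.86
Pre-tax total = $64.76 + $89.86 = $154.62
Taxable wages = $1,426.35 − $154.62 = $1,271.73
State withholding: $1,271.73 × 0.092 = $117.00
Federal income tax: $1,271.73 × 0.142 = $180.59
OASDI: $1,426.35 × 0.0719 = $102.55
Medicare: $1,426.35 × 0.0272 = $38.80
Life insurance premium: $41.03
Total deductions = $64.76 + $89.86 + $117.00 + $180.59 + $102.55 + $38.80 + $41.03 = $634.59
Net pay = $1,426.35 − $634.59 = $791.76

$791.76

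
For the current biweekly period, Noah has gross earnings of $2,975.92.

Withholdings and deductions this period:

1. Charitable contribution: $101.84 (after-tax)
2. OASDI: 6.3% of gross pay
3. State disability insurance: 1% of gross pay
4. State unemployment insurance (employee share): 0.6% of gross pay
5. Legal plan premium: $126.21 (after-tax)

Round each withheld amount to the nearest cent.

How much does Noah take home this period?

State disability insurance: $2,975.92 × 0.01 = $29.76
State unemployment insurance (employee share): $2,975.92 × 0.006 = $17.86
OASDI: $2,975.92 × 0.063 = $187.48
Legal plan premium: $126.21
Charitable contribution: $101.84
Total deductions = $29.76 + $17.86 + $187.48 + $126.21 + $101.84 = $463.15
Net pay = $2,975.92 − $463.15 = $2,512.77

$2,512.77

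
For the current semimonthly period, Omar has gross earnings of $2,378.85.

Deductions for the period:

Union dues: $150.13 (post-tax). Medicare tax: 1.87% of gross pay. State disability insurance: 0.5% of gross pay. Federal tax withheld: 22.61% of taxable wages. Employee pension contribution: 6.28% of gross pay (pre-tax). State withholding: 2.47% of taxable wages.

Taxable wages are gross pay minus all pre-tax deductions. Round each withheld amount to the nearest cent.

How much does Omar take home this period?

Employee pension contribution: $2,378.85 × 0.0628 = $149.39
Taxable wages = $2,378.85 − $149.39 = $2,229.46
Federal tax withheld: $2,229.46 × 0.2261 = $504.08
State withholding: $2,229.46 × 0.0247 = $55.07
State disability insurance: $2,378.85 × 0.005 = $11.89
Medicare tax: $2,378.85 × 0.0187 = $44.48
Union dues: $150.13
Total deductions = $149.39 + $504.08 + $55.07 + $11.89 + $44.48 + $150.13 = $915.04
Net pay = $2,378.85 − $915.04 = $1,463.81

$1,463.81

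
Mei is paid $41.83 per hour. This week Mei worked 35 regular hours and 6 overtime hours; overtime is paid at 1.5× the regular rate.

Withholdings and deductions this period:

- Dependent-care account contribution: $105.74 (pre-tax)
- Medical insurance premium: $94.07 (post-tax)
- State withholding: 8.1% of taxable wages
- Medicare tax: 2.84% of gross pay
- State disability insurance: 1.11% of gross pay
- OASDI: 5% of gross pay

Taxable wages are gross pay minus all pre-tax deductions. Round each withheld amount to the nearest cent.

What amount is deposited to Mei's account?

$1,335.46

Regular pay: 35 × $41.83 = $1,464.05
Overtime pay: 6 × $41.83 × 1.5 = $376.47
Gross pay = $1,464.05 + $376.47 = $1,840.52
Dependent-care account contribution: $105.74
Taxable wages = $1,840.52 − $105.74 = $1,734.78
State withholding: $1,734.78 × 0.081 = $140.52
State disability insurance: $1,840.52 × 0.0111 = $20.43
OASDI: $1,840.52 × 0.05 = $92.03
Medicare tax: $1,840.52 × 0.0284 = $52.27
Medical insurance premium: $94.07
Total deductions = $105.74 + $140.52 + $20.43 + $92.03 + $52.27 + $94.07 = $505.06
Net pay = $1,840.52 − $505.06 = $1,335.46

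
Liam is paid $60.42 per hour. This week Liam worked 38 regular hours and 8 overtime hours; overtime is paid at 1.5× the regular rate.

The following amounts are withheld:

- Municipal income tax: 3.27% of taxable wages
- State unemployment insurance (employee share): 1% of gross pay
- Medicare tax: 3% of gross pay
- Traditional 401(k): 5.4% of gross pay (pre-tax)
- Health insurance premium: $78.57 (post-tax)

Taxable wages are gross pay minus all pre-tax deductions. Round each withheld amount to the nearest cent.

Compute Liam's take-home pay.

$2565.01

Regular pay: 38 × $60.42 = $2295.96
Overtime pay: 8 × $60.42 × 1.5 = $725.04
Gross pay = $2295.96 + $725.04 = $3021.00
Traditional 401(k): $3021.00 × 0.054 = $163.13
Taxable wages = $3021.00 − $163.13 = $2857.87
Municipal income tax: $2857.87 × 0.0327 = $93.45
Medicare tax: $3021.00 × 0.03 = $90.63
State unemployment insurance (employee share): $3021.00 × 0.01 = $30.21
Health insurance premium: $78.57
Total deductions = $163.13 + $93.45 + $90.63 + $30.21 + $78.57 = $455.99
Net pay = $3021.00 − $455.99 = $2565.01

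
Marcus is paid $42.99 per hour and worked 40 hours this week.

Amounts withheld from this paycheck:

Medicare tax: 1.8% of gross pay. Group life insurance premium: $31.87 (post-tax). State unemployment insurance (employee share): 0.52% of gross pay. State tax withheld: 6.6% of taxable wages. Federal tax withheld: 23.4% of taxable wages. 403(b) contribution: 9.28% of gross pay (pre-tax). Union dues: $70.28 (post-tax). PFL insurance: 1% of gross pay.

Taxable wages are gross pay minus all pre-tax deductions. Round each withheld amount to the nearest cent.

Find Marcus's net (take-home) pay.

Gross pay: 40 × $42.99 = $1719.60
403(b) contribution: $1719.60 × 0.0928 = $159.58
Taxable wages = $1719.60 − $159.58 = $1560.02
State tax withheld: $1560.02 × 0.066 = $102.96
Federal tax withheld: $1560.02 × 0.234 = $365.04
State unemployment insurance (employee share): $1719.60 × 0.0052 = $8.94
PFL insurance: $1719.60 × 0.01 = $17.20
Medicare tax: $1719.60 × 0.018 = $30.95
Group life insurance premium: $31.87
Union dues: $70.28
Total deductions = $159.58 + $102.96 + $365.04 + $8.94 + $17.20 + $30.95 + $31.87 + $70.28 = $786.82
Net pay = $1719.60 − $786.82 = $932.78

$932.78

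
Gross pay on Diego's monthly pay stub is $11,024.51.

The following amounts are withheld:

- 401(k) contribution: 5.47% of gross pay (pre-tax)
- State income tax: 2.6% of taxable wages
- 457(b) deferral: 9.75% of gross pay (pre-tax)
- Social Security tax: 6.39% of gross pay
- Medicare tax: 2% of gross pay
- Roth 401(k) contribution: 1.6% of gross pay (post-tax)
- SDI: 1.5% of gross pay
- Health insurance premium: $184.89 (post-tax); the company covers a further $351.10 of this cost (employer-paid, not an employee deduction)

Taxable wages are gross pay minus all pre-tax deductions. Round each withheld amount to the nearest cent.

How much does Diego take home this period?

$7,651.96

401(k) contribution: $11,024.51 × 0.0547 = $603.04
457(b) deferral: $11,024.51 × 0.0975 = $1,074.89
Pre-tax total = $603.04 + $1,074.89 = $1,677.93
Taxable wages = $11,024.51 − $1,677.93 = $9,346.58
State income tax: $9,346.58 × 0.026 = $243.01
SDI: $11,024.51 × 0.015 = $165.37
Social Security tax: $11,024.51 × 0.0639 = $704.47
Medicare tax: $11,024.51 × 0.02 = $220.49
Roth 401(k) contribution: $11,024.51 × 0.016 = $176.39
Health insurance premium: $184.89
(Employer's $351.10 toward health insurance premium is not withheld from the employee.)
Total deductions = $603.04 + $1,074.89 + $243.01 + $165.37 + $704.47 + $220.49 + $176.39 + $184.89 = $3,372.55
Net pay = $11,024.51 − $3,372.55 = $7,651.96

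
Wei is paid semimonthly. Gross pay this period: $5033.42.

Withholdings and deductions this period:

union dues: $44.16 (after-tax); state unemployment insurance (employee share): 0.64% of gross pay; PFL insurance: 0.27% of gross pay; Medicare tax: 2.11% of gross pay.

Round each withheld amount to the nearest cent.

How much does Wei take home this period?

State unemployment insurance (employee share): $5033.42 × 0.0064 = $32.21
Medicare tax: $5033.42 × 0.0211 = $106.21
PFL insurance: $5033.42 × 0.0027 = $13.59
Union dues: $44.16
Total deductions = $32.21 + $106.21 + $13.59 + $44.16 = $196.17
Net pay = $5033.42 − $196.17 = $4837.25

$4837.25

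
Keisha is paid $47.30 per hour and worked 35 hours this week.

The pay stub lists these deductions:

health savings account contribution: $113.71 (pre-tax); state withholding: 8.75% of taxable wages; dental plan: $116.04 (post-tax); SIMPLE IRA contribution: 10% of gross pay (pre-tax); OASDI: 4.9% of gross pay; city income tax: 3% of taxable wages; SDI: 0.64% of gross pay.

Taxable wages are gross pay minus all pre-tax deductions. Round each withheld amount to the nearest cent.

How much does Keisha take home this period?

Gross pay: 35 × $47.30 = $1,655.50
Health savings account contribution: $113.71
SIMPLE IRA contribution: $1,655.50 × 0.1 = $165.55
Pre-tax total = $113.71 + $165.55 = $279.26
Taxable wages = $1,655.50 − $279.26 = $1,376.24
State withholding: $1,376.24 × 0.0875 = $120.42
City income tax: $1,376.24 × 0.03 = $41.29
SDI: $1,655.50 × 0.0064 = $10.60
OASDI: $1,655.50 × 0.049 = $81.12
Dental plan: $116.04
Total deductions = $113.71 + $165.55 + $120.42 + $41.29 + $10.60 + $81.12 + $116.04 = $648.73
Net pay = $1,655.50 − $648.73 = $1,006.77

$1,006.77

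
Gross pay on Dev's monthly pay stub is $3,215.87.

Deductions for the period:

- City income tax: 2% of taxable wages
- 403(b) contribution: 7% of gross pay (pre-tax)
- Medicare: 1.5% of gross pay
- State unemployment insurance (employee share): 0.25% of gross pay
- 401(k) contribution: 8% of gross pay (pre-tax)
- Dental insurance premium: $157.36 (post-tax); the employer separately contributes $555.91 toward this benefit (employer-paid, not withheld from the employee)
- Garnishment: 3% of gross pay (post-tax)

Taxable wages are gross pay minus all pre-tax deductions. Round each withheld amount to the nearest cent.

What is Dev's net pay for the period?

401(k) contribution: $3,215.87 × 0.08 = $257.27
403(b) contribution: $3,215.87 × 0.07 = $225.11
Pre-tax total = $257.27 + $225.11 = $482.38
Taxable wages = $3,215.87 − $482.38 = $2,733.49
City income tax: $2,733.49 × 0.02 = $54.67
State unemployment insurance (employee share): $3,215.87 × 0.0025 = $8.04
Medicare: $3,215.87 × 0.015 = $48.24
Garnishment: $3,215.87 × 0.03 = $96.48
Dental insurance premium: $157.36
(Employer's $555.91 toward dental insurance premium is not withheld from the employee.)
Total deductions = $257.27 + $225.11 + $54.67 + $8.04 + $48.24 + $96.48 + $157.36 = $847.17
Net pay = $3,215.87 − $847.17 = $2,368.70

$2,368.70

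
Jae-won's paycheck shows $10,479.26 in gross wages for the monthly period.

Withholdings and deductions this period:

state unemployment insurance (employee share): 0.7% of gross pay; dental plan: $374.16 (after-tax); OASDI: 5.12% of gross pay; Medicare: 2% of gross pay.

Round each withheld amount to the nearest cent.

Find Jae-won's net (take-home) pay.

$9,285.62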